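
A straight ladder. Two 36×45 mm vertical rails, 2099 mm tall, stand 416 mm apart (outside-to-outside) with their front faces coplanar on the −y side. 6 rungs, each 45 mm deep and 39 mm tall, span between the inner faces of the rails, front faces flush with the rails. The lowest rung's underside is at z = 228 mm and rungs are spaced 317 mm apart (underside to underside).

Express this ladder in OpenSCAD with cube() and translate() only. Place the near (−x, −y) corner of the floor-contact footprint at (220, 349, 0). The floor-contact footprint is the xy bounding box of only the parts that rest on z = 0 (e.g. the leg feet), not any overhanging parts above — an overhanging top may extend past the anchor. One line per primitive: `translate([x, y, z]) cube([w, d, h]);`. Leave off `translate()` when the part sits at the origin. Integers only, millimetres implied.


translate([220, 349, 0]) cube([36, 45, 2099]);
translate([600, 349, 0]) cube([36, 45, 2099]);
translate([256, 349, 228]) cube([344, 45, 39]);
translate([256, 349, 545]) cube([344, 45, 39]);
translate([256, 349, 862]) cube([344, 45, 39]);
translate([256, 349, 1179]) cube([344, 45, 39]);
translate([256, 349, 1496]) cube([344, 45, 39]);
translate([256, 349, 1813]) cube([344, 45, 39]);


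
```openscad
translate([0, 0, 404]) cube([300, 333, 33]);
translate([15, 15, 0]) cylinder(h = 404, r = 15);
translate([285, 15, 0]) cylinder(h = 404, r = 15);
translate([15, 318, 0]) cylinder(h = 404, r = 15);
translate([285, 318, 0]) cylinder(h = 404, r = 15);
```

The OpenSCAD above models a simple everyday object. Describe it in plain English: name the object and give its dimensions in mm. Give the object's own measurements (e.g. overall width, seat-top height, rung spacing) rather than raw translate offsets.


A simple wooden stool: a rectangular seat 300 mm (x) by 333 mm (y), 33 mm thick, top face at z = 437 mm, on four round legs, each 30 mm in diameter. The legs rest on z = 0, each leg's axis is inset half a diameter from the nearest pair of seat edges (so the leg's bounding box is flush with the corner).


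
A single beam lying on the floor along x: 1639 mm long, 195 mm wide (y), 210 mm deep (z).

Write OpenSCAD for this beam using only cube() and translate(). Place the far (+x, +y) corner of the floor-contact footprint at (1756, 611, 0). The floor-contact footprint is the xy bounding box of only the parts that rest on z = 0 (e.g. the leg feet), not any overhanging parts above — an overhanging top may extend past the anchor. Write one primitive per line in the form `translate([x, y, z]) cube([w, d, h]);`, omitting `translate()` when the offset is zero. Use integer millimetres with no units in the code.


translate([117, 416, 0]) cube([1639, 195, 210]);


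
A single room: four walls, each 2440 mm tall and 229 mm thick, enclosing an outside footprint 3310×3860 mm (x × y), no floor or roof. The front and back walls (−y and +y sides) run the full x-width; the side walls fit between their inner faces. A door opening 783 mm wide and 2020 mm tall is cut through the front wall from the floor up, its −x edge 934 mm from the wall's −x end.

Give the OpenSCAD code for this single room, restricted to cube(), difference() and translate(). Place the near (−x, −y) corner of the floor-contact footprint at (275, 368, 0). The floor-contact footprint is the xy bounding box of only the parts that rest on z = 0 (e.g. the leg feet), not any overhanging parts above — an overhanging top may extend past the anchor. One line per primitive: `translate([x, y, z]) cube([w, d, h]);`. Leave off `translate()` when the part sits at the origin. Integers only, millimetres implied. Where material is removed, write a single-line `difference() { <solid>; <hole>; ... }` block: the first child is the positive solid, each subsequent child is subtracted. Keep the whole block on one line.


difference() { translate([275, 368, 0]) cube([3310, 229, 2440]); translate([1209, 368, 0]) cube([783, 229, 2020]); }
translate([275, 3999, 0]) cube([3310, 229, 2440]);
translate([275, 597, 0]) cube([229, 3402, 2440]);
translate([3356, 597, 0]) cube([229, 3402, 2440]);


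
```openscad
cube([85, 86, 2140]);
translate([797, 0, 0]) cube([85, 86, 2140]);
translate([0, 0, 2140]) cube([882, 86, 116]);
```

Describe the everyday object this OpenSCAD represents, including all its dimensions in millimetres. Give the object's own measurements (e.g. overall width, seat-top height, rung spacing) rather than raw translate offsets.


A door frame. The clear opening is 712 mm wide and 2140 mm high. Two 85 mm wide jambs, 86 mm deep, stand either side of the opening from the floor to the top of the opening. A 116 mm thick head sits across the top of both jambs, spanning the full outside width of the frame.


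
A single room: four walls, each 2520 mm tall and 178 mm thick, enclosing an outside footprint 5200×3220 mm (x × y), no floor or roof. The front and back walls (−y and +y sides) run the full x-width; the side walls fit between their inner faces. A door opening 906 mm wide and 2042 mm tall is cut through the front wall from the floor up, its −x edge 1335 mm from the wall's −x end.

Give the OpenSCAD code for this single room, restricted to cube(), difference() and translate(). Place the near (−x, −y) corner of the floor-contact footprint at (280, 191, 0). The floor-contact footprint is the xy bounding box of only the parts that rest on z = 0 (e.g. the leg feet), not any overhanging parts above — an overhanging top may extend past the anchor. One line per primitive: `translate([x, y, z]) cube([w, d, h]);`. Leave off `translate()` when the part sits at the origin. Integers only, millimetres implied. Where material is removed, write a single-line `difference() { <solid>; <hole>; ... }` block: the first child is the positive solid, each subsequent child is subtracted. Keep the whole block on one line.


difference() { translate([280, 191, 0]) cube([5200, 178, 2520]); translate([1615, 191, 0]) cube([906, 178, 2042]); }
translate([280, 3233, 0]) cube([5200, 178, 2520]);
translate([280, 369, 0]) cube([178, 2864, 2520]);
translate([5302, 369, 0]) cube([178, 2864, 2520]);


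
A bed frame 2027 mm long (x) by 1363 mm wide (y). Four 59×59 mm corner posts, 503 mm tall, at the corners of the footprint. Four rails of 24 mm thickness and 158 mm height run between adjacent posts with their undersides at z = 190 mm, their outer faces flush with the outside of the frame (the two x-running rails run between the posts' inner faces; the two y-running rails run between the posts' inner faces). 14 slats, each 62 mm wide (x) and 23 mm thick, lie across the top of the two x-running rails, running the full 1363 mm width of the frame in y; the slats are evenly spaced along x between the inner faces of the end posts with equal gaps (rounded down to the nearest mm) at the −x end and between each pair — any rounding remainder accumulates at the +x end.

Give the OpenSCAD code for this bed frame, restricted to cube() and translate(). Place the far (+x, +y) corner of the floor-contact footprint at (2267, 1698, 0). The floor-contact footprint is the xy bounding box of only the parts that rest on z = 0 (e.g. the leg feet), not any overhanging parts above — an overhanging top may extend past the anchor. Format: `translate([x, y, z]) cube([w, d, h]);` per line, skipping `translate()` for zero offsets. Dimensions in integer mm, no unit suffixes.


translate([240, 335, 0]) cube([59, 59, 503]);
translate([240, 1639, 0]) cube([59, 59, 503]);
translate([2208, 335, 0]) cube([59, 59, 503]);
translate([2208, 1639, 0]) cube([59, 59, 503]);
translate([299, 335, 190]) cube([1909, 24, 158]);
translate([299, 1674, 190]) cube([1909, 24, 158]);
translate([240, 394, 190]) cube([24, 1245, 158]);
translate([2243, 394, 190]) cube([24, 1245, 158]);
translate([368, 335, 348]) cube([62, 1363, 23]);
translate([499, 335, 348]) cube([62, 1363, 23]);
translate([630, 335, 348]) cube([62, 1363, 23]);
translate([761, 335, 348]) cube([62, 1363, 23]);
translate([892, 335, 348]) cube([62, 1363, 23]);
translate([1023, 335, 348]) cube([62, 1363, 23]);
translate([1154, 335, 348]) cube([62, 1363, 23]);
translate([1285, 335, 348]) cube([62, 1363, 23]);
translate([1416, 335, 348]) cube([62, 1363, 23]);
translate([1547, 335, 348]) cube([62, 1363, 23]);
translate([1678, 335, 348]) cube([62, 1363, 23]);
translate([1809, 335, 348]) cube([62, 1363, 23]);
translate([1940, 335, 348]) cube([62, 1363, 23]);
translate([2071, 335, 348]) cube([62, 1363, 23]);


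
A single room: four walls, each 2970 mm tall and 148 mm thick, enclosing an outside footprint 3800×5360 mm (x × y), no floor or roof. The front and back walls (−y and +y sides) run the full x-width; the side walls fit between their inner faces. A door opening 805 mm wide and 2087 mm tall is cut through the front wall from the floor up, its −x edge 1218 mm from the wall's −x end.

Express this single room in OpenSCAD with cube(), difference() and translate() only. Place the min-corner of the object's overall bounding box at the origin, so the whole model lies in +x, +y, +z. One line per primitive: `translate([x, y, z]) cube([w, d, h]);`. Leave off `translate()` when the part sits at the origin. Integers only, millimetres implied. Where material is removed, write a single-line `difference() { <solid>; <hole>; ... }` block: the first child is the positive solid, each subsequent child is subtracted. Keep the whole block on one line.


difference() { cube([3800, 148, 2970]); translate([1218, 0, 0]) cube([805, 148, 2087]); }
translate([0, 5212, 0]) cube([3800, 148, 2970]);
translate([0, 148, 0]) cube([148, 5064, 2970]);
translate([3652, 148, 0]) cube([148, 5064, 2970]);


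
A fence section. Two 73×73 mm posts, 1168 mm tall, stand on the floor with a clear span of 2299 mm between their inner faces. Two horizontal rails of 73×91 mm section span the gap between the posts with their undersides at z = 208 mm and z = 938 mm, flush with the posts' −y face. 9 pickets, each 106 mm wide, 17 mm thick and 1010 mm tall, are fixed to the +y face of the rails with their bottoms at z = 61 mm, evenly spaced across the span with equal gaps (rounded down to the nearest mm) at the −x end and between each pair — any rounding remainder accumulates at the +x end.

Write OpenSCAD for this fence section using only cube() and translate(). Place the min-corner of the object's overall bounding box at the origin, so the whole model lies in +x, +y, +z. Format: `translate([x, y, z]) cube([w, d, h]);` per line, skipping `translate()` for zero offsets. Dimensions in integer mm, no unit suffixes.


cube([73, 73, 1168]);
translate([2372, 0, 0]) cube([73, 73, 1168]);
translate([73, 0, 208]) cube([2299, 73, 91]);
translate([73, 0, 938]) cube([2299, 73, 91]);
translate([207, 73, 61]) cube([106, 17, 1010]);
translate([447, 73, 61]) cube([106, 17, 1010]);
translate([687, 73, 61]) cube([106, 17, 1010]);
translate([927, 73, 61]) cube([106, 17, 1010]);
translate([1167, 73, 61]) cube([106, 17, 1010]);
translate([1407, 73, 61]) cube([106, 17, 1010]);
translate([1647, 73, 61]) cube([106, 17, 1010]);
translate([1887, 73, 61]) cube([106, 17, 1010]);
translate([2127, 73, 61]) cube([106, 17, 1010]);


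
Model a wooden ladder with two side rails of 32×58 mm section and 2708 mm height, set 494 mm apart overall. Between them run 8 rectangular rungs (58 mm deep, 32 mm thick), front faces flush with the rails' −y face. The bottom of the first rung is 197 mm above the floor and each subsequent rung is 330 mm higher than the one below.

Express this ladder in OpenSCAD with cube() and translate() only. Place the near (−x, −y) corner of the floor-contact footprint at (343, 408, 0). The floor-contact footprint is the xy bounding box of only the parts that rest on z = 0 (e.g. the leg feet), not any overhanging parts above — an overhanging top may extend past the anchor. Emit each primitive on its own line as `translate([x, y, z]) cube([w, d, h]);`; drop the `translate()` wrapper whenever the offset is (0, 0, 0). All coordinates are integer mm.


translate([343, 408, 0]) cube([32, 58, 2708]);
translate([805, 408, 0]) cube([32, 58, 2708]);
translate([375, 408, 197]) cube([430, 58, 32]);
translate([375, 408, 527]) cube([430, 58, 32]);
translate([375, 408, 857]) cube([430, 58, 32]);
translate([375, 408, 1187]) cube([430, 58, 32]);
translate([375, 408, 1517]) cube([430, 58, 32]);
translate([375, 408, 1847]) cube([430, 58, 32]);
translate([375, 408, 2177]) cube([430, 58, 32]);
translate([375, 408, 2507]) cube([430, 58, 32]);


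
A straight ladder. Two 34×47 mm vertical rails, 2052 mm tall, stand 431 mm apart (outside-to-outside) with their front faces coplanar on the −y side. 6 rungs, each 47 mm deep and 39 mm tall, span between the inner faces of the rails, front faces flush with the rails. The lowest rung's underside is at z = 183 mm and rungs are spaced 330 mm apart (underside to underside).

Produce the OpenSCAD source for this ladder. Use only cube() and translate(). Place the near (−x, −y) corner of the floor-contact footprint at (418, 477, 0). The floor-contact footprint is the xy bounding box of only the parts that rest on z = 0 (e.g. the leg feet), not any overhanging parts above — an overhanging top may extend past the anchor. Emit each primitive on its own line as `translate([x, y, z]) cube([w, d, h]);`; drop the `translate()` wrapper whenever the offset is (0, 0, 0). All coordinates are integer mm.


// rung span = 431 - 2*34 = 363
// rung[k] z = 183 + k*330
translate([418, 477, 0]) cube([34, 47, 2052]);
translate([815, 477, 0]) cube([34, 47, 2052]);
translate([452, 477, 183]) cube([363, 47, 39]);
translate([452, 477, 513]) cube([363, 47, 39]);
translate([452, 477, 843]) cube([363, 47, 39]);
translate([452, 477, 1173]) cube([363, 47, 39]);
translate([452, 477, 1503]) cube([363, 47, 39]);
translate([452, 477, 1833]) cube([363, 47, 39]);


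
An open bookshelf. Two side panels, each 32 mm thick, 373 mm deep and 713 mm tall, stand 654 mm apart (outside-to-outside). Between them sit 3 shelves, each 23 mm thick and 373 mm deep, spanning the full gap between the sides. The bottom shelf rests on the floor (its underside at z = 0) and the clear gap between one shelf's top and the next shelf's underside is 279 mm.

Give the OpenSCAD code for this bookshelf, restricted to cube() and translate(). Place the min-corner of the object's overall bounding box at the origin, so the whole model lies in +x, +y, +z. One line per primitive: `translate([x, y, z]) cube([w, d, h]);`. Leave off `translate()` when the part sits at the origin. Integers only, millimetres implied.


cube([32, 373, 713]);
translate([622, 0, 0]) cube([32, 373, 713]);
translate([32, 0, 0]) cube([590, 373, 23]);
translate([32, 0, 302]) cube([590, 373, 23]);
translate([32, 0, 604]) cube([590, 373, 23]);


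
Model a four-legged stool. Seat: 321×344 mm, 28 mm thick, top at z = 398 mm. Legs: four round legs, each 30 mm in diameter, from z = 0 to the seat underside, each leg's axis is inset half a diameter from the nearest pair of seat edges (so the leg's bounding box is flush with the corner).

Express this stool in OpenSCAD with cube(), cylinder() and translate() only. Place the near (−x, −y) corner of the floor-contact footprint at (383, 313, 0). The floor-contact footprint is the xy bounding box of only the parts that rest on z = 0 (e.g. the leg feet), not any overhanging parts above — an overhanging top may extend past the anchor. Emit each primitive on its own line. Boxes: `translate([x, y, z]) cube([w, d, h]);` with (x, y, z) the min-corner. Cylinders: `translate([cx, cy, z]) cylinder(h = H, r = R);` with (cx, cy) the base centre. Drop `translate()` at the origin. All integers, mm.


translate([383, 313, 370]) cube([321, 344, 28]);
translate([398, 328, 0]) cylinder(h = 370, r = 15);
translate([689, 328, 0]) cylinder(h = 370, r = 15);
translate([398, 642, 0]) cylinder(h = 370, r = 15);
translate([689, 642, 0]) cylinder(h = 370, r = 15);


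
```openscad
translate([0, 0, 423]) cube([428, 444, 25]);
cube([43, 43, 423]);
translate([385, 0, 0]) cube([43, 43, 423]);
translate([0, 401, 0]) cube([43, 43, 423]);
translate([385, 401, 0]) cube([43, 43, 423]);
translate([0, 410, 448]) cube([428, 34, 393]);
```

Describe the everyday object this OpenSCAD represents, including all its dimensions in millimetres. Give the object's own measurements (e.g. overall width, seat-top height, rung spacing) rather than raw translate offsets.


A chair. The seat is a 428×444×25 mm slab with its top at z = 448 mm, on four 43×43 mm corner legs (flush with the seat edges, standing on z = 0). A flat backrest 34 mm thick, 393 mm tall, spans the full seat width and rises from the seat top along its +y edge, rear face flush with the rear of the seat.


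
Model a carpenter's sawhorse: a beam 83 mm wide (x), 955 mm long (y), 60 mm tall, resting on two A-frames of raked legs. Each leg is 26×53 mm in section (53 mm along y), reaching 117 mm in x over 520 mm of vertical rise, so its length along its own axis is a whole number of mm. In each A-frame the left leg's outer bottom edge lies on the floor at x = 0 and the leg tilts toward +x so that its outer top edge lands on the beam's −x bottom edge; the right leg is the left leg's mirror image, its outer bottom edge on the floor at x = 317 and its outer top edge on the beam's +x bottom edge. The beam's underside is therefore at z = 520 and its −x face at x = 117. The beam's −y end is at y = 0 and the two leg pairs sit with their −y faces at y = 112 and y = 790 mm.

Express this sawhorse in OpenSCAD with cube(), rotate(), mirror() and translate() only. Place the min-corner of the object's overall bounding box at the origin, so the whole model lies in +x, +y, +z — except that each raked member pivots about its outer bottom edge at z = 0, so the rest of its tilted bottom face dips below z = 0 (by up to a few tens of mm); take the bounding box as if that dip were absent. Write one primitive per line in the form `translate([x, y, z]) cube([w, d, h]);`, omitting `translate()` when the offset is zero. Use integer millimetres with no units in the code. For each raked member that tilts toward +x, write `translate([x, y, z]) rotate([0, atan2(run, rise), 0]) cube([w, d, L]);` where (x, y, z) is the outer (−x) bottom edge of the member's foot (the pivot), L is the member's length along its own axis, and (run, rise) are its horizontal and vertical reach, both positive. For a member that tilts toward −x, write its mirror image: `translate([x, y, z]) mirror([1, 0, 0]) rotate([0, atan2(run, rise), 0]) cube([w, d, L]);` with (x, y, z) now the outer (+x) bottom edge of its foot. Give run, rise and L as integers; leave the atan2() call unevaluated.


translate([117, 0, 520]) cube([83, 955, 60]);
translate([0, 112, 0]) rotate([0, atan2(117, 520), 0]) cube([26, 53, 533]);
translate([317, 112, 0]) mirror([1, 0, 0]) rotate([0, atan2(117, 520), 0]) cube([26, 53, 533]);
translate([0, 790, 0]) rotate([0, atan2(117, 520), 0]) cube([26, 53, 533]);
translate([317, 790, 0]) mirror([1, 0, 0]) rotate([0, atan2(117, 520), 0]) cube([26, 53, 533]);


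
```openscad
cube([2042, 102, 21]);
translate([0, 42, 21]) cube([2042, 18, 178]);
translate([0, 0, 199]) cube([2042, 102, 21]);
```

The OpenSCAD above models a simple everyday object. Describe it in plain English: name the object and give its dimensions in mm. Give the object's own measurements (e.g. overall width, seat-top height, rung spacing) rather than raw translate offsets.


An I-beam lying along x, 2042 mm long. Overall section height 220 mm. Two flanges 102 mm wide (y) and 21 mm thick, one on the floor and one at the top; a web 18 mm thick runs between them, centred on the flange width.


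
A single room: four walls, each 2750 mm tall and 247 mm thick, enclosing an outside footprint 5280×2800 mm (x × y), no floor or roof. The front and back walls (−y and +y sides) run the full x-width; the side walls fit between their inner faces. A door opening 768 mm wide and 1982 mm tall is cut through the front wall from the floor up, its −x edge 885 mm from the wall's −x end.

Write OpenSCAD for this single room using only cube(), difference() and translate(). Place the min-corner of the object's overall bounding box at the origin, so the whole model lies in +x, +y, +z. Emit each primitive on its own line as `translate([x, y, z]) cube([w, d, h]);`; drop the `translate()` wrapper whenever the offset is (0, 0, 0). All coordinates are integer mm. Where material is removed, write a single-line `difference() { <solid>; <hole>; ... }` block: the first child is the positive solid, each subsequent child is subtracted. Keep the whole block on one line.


difference() { cube([5280, 247, 2750]); translate([885, 0, 0]) cube([768, 247, 1982]); }
translate([0, 2553, 0]) cube([5280, 247, 2750]);
translate([0, 247, 0]) cube([247, 2306, 2750]);
translate([5033, 247, 0]) cube([247, 2306, 2750]);


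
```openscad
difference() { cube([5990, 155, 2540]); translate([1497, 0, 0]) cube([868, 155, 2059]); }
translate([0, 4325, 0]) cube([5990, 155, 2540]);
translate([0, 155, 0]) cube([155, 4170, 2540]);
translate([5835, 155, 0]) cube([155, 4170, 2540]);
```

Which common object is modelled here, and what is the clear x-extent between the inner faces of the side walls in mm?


A single room. The interior width is 5680 mm.

Four walls enclosing a rectangle with a door in the front wall — a room. Outside width 5990 minus two 155 mm walls gives 5680 mm.


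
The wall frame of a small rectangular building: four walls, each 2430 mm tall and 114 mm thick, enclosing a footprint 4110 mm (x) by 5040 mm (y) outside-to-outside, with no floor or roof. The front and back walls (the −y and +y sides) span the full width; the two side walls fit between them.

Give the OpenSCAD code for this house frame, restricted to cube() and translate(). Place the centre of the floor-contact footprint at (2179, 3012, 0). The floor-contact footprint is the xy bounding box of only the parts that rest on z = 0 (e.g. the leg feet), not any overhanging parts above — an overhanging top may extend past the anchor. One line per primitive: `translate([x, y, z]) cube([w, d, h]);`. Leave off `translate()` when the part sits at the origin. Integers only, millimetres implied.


translate([124, 492, 0]) cube([4110, 114, 2430]);
translate([124, 5418, 0]) cube([4110, 114, 2430]);
translate([124, 606, 0]) cube([114, 4812, 2430]);
translate([4120, 606, 0]) cube([114, 4812, 2430]);


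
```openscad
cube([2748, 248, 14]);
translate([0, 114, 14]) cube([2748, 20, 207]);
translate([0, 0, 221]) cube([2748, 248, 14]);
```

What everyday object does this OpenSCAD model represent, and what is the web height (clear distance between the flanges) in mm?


An I-beam. The web height is 207 mm.

Two wide flanges with a thin centred web — an I-beam. Overall 235 mm minus two 14 mm flanges gives a web of 235 − 2·14 = 207 mm.


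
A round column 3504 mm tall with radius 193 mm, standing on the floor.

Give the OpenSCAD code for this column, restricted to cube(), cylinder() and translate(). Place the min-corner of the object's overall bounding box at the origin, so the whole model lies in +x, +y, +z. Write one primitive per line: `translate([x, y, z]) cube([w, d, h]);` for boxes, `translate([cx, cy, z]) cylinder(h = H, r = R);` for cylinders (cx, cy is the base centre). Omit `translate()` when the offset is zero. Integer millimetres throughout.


translate([193, 193, 0]) cylinder(h = 3504, r = 193);


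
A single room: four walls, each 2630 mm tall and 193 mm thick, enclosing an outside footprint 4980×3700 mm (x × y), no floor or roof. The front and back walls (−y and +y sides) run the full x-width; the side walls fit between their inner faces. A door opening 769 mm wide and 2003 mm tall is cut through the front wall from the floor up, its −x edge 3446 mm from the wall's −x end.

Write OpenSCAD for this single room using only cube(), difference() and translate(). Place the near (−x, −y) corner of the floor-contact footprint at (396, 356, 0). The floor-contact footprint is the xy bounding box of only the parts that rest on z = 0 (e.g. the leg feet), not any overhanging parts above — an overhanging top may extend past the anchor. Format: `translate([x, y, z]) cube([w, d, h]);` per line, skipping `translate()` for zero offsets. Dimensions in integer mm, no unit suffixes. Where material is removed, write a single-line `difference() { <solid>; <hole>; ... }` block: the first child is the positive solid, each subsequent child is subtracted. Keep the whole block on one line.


difference() { translate([396, 356, 0]) cube([4980, 193, 2630]); translate([3842, 356, 0]) cube([769, 193, 2003]); }
translate([396, 3863, 0]) cube([4980, 193, 2630]);
translate([396, 549, 0]) cube([193, 3314, 2630]);
translate([5183, 549, 0]) cube([193, 3314, 2630]);


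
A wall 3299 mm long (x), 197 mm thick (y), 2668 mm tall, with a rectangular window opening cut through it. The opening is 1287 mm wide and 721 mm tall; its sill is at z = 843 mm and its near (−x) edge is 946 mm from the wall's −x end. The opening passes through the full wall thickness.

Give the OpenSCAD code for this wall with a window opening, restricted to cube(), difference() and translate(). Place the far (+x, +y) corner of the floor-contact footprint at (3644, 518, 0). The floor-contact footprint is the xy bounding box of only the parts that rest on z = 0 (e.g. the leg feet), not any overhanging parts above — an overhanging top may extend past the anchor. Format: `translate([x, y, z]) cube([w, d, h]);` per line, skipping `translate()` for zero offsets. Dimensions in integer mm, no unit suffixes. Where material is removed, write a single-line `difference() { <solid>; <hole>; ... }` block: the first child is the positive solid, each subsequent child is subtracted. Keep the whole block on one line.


difference() { translate([345, 321, 0]) cube([3299, 197, 2668]); translate([1291, 321, 843]) cube([1287, 197, 721]); }


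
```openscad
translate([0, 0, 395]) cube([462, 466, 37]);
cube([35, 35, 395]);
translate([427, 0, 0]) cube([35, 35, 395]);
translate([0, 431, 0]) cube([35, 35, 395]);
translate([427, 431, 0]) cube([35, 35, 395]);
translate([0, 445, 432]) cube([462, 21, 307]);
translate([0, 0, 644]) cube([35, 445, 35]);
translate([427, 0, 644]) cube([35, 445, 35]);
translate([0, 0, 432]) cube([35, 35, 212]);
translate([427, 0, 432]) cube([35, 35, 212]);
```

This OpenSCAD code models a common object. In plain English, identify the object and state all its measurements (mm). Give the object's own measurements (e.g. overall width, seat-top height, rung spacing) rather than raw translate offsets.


A chair. The seat is a 462×466×37 mm slab with its top at z = 432 mm, on four 35×35 mm corner legs (flush with the seat edges, standing on z = 0). A flat backrest 21 mm thick, 307 mm tall, spans the full seat width and rises from the seat top along its +y edge, rear face flush with the rear of the seat. Two armrests of 35×35 mm section run along each side from the seat's front edge to the front of the backrest, top faces 247 mm above the seat top and outer faces flush with the seat's x-edges; a 35×35 mm post under the front of each armrest stands on the seat at the front corner.


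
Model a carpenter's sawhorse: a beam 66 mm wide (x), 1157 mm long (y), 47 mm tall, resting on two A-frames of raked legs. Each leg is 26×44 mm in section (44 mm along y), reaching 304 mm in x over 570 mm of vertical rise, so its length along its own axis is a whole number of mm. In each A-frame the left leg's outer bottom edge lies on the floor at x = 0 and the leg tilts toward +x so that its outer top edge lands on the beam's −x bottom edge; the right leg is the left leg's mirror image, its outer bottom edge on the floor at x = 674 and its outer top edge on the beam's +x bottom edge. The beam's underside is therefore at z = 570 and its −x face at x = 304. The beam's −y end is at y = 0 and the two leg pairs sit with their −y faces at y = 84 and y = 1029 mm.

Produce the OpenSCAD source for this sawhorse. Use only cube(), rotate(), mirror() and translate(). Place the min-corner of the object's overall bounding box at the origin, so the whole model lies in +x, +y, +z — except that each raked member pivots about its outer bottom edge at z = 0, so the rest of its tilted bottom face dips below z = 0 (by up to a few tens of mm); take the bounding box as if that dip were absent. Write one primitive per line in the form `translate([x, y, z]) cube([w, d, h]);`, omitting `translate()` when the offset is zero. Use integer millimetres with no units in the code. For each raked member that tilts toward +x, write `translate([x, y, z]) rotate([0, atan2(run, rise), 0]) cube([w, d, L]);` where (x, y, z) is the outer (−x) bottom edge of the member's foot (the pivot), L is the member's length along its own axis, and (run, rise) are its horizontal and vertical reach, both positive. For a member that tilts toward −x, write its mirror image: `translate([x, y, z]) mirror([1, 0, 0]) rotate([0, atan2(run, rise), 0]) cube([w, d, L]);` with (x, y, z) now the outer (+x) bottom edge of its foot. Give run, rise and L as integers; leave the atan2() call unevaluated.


translate([304, 0, 570]) cube([66, 1157, 47]);
translate([0, 84, 0]) rotate([0, atan2(304, 570), 0]) cube([26, 44, 646]);
translate([674, 84, 0]) mirror([1, 0, 0]) rotate([0, atan2(304, 570), 0]) cube([26, 44, 646]);
translate([0, 1029, 0]) rotate([0, atan2(304, 570), 0]) cube([26, 44, 646]);
translate([674, 1029, 0]) mirror([1, 0, 0]) rotate([0, atan2(304, 570), 0]) cube([26, 44, 646]);


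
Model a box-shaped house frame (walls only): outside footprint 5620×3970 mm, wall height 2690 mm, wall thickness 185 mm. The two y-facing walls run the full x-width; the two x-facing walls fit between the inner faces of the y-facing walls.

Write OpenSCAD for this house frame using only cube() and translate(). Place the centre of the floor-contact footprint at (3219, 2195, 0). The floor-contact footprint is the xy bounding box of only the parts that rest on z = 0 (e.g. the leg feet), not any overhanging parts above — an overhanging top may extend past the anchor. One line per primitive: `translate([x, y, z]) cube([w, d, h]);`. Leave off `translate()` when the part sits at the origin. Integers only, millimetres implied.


translate([409, 210, 0]) cube([5620, 185, 2690]);
translate([409, 3995, 0]) cube([5620, 185, 2690]);
translate([409, 395, 0]) cube([185, 3600, 2690]);
translate([5844, 395, 0]) cube([185, 3600, 2690]);


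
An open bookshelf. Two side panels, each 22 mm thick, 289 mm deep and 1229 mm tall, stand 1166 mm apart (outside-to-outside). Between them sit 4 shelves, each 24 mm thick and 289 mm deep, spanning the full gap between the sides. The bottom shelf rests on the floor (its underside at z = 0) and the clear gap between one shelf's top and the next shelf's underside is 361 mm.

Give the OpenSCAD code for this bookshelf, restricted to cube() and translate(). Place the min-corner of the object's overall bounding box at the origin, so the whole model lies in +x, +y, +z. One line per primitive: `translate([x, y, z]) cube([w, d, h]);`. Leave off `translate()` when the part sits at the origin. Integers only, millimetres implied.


cube([22, 289, 1229]);
translate([1144, 0, 0]) cube([22, 289, 1229]);
translate([22, 0, 0]) cube([1122, 289, 24]);
translate([22, 0, 385]) cube([1122, 289, 24]);
translate([22, 0, 770]) cube([1122, 289, 24]);
translate([22, 0, 1155]) cube([1122, 289, 24]);


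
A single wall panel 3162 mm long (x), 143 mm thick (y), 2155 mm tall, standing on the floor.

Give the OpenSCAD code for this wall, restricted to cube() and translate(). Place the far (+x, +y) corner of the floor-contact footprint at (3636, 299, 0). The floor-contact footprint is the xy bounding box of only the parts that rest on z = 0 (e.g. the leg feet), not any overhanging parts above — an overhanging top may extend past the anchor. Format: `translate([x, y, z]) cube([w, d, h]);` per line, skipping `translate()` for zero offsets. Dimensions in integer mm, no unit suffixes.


translate([474, 156, 0]) cube([3162, 143, 2155]);


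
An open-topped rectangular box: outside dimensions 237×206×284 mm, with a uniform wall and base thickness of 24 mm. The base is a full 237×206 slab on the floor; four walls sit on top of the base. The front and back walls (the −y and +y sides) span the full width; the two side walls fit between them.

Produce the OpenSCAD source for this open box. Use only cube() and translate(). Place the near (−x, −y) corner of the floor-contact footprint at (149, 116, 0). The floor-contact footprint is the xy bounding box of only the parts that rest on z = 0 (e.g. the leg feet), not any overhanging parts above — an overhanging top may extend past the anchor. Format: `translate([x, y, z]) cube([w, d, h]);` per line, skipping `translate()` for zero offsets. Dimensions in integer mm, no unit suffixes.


translate([149, 116, 0]) cube([237, 206, 24]);
translate([149, 116, 24]) cube([237, 24, 260]);
translate([149, 298, 24]) cube([237, 24, 260]);
translate([149, 140, 24]) cube([24, 158, 260]);
translate([362, 140, 24]) cube([24, 158, 260]);


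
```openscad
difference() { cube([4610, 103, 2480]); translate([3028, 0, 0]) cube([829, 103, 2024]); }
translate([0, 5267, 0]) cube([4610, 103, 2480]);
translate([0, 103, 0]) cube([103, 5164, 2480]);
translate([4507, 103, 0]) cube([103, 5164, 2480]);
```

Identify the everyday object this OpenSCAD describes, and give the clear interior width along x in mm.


A single room. The interior width is 4404 mm.

Four walls enclosing a rectangle with a door in the front wall — a room. Outside width 4610 minus two 103 mm walls gives 4404 mm.


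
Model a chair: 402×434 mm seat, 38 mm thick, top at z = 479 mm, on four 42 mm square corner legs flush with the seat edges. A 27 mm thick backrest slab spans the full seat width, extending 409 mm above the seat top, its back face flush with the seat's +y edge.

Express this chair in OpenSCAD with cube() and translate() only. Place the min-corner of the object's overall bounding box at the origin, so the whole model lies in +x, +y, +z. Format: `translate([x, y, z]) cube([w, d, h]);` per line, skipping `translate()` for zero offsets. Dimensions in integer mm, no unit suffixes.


translate([0, 0, 441]) cube([402, 434, 38]);
cube([42, 42, 441]);
translate([360, 0, 0]) cube([42, 42, 441]);
translate([0, 392, 0]) cube([42, 42, 441]);
translate([360, 392, 0]) cube([42, 42, 441]);
translate([0, 407, 479]) cube([402, 27, 409]);


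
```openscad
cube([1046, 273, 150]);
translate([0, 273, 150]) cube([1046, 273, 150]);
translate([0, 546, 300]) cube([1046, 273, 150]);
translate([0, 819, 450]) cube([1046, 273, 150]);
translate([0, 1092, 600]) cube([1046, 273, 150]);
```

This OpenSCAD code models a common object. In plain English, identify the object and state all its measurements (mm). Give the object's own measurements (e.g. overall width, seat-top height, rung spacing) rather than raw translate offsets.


A straight staircase of 5 solid steps. Each step is 1046 mm wide (x), 273 mm deep (y, the going) and 150 mm tall (the rise). The first step rests on the floor; each subsequent step sits one going further in +y and one rise higher in +z, directly behind and above the previous step with no overlap.


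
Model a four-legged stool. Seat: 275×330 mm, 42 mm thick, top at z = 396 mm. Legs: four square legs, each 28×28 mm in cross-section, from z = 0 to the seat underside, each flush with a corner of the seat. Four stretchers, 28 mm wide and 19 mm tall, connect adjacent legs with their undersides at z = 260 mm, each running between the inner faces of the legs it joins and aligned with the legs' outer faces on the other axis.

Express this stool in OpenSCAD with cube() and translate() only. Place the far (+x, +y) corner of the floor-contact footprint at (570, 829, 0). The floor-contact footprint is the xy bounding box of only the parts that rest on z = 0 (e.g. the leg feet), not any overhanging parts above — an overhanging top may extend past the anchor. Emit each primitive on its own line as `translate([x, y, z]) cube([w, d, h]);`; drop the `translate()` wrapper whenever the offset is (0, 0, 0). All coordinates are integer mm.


translate([295, 499, 354]) cube([275, 330, 42]);
translate([295, 499, 0]) cube([28, 28, 354]);
translate([542, 499, 0]) cube([28, 28, 354]);
translate([295, 801, 0]) cube([28, 28, 354]);
translate([542, 801, 0]) cube([28, 28, 354]);
translate([323, 499, 260]) cube([219, 28, 19]);
translate([323, 801, 260]) cube([219, 28, 19]);
translate([295, 527, 260]) cube([28, 274, 19]);
translate([542, 527, 260]) cube([28, 274, 19]);


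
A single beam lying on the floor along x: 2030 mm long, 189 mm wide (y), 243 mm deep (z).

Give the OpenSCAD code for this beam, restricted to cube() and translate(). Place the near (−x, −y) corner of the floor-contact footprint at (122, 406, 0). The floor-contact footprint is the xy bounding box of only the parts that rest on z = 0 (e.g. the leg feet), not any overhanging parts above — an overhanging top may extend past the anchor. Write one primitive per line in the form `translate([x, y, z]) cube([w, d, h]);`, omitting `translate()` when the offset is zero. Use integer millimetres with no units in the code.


translate([122, 406, 0]) cube([2030, 189, 243]);


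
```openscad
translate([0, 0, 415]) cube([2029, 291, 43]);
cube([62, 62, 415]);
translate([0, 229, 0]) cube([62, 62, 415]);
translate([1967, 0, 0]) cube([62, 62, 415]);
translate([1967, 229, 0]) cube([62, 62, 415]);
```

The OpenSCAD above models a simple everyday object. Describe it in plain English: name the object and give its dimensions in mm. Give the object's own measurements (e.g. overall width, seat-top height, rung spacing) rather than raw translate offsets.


A long wooden bench with a 2029 mm (x) × 291 mm (y) seat, 43 mm thick, its top surface 458 mm above the floor. Four 62 mm square legs at the seat corners, flush with the edges, run from z = 0 to the seat underside.


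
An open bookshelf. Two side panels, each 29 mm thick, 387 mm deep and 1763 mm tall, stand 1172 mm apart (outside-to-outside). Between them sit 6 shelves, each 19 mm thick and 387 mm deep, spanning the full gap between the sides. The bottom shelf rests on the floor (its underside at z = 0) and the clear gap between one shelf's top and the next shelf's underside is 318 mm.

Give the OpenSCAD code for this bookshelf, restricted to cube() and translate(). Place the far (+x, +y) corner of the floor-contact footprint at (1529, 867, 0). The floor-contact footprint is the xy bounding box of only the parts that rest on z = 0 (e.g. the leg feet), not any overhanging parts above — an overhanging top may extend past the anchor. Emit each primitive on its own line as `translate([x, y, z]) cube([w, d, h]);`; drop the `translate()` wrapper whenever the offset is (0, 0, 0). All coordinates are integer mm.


translate([357, 480, 0]) cube([29, 387, 1763]);
translate([1500, 480, 0]) cube([29, 387, 1763]);
translate([386, 480, 0]) cube([1114, 387, 19]);
translate([386, 480, 337]) cube([1114, 387, 19]);
translate([386, 480, 674]) cube([1114, 387, 19]);
translate([386, 480, 1011]) cube([1114, 387, 19]);
translate([386, 480, 1348]) cube([1114, 387, 19]);
translate([386, 480, 1685]) cube([1114, 387, 19]);


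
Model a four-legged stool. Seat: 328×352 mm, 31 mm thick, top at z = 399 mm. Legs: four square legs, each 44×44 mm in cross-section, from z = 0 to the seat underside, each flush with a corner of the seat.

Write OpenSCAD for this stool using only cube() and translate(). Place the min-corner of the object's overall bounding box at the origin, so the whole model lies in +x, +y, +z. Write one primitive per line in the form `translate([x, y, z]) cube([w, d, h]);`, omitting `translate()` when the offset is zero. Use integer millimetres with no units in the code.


translate([0, 0, 368]) cube([328, 352, 31]);
cube([44, 44, 368]);
translate([284, 0, 0]) cube([44, 44, 368]);
translate([0, 308, 0]) cube([44, 44, 368]);
translate([284, 308, 0]) cube([44, 44, 368]);


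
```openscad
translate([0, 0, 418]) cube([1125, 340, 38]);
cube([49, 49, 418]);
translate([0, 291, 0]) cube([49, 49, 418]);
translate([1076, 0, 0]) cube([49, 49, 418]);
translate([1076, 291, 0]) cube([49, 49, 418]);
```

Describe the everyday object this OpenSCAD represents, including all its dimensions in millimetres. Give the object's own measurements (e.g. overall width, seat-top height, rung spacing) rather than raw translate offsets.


A long wooden bench with a 1125 mm (x) × 340 mm (y) seat, 38 mm thick, its top surface 456 mm above the floor. Four 49 mm square legs at the seat corners, flush with the edges, run from z = 0 to the seat underside.
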